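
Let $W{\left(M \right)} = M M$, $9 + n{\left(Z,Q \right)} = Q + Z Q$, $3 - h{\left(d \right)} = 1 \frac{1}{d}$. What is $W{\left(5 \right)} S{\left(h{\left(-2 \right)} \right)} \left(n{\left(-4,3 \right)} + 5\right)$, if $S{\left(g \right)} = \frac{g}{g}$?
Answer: $-325$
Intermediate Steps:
$h{\left(d \right)} = 3 - \frac{1}{d}$ ($h{\left(d \right)} = 3 - 1 \frac{1}{d} = 3 - \frac{1}{d}$)
$n{\left(Z,Q \right)} = -9 + Q + Q Z$ ($n{\left(Z,Q \right)} = -9 + \left(Q + Z Q\right) = -9 + \left(Q + Q Z\right) = -9 + Q + Q Z$)
$S{\left(g \right)} = 1$
$W{\left(M \right)} = M^{2}$
$W{\left(5 \right)} S{\left(h{\left(-2 \right)} \right)} \left(n{\left(-4,3 \right)} + 5\right) = 5^{2} \cdot 1 \left(\left(-9 + 3 + 3 \left(-4\right)\right) + 5\right) = 25 \cdot 1 \left(\left(-9 + 3 - 12\right) + 5\right) = 25 \left(-18 + 5\right) = 25 \left(-13\right) = -325$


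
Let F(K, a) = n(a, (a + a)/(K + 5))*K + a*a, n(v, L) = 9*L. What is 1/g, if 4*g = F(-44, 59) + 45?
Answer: 26/30707 ≈ 0.00084671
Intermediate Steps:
F(K, a) = a**2 + 18*K*a/(5 + K) (F(K, a) = (9*((a + a)/(K + 5)))*K + a*a = (9*((2*a)/(5 + K)))*K + a**2 = (9*(2*a/(5 + K)))*K + a**2 = (18*a/(5 + K))*K + a**2 = 18*K*a/(5 + K) + a**2 = a**2 + 18*K*a/(5 + K))
g = 30707/26 (g = (59*(18*(-44) + 59*(5 - 44))/(5 - 44) + 45)/4 = (59*(-792 + 59*(-39))/(-39) + 45)/4 = (59*(-1/39)*(-792 - 2301) + 45)/4 = (59*(-1/39)*(-3093) + 45)/4 = (60829/13 + 45)/4 = (1/4)*(61414/13) = 30707/26 ≈ 1181.0)
1/g = 1/(30707/26) = 26/30707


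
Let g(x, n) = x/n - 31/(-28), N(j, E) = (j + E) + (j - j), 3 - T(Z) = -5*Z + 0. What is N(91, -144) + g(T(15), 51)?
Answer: -23973/476 ≈ -50.363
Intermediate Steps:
T(Z) = 3 + 5*Z (T(Z) = 3 - (-5*Z + 0) = 3 - (-5)*Z = 3 + 5*Z)
N(j, E) = E + j (N(j, E) = (E + j) + 0 = E + j)
g(x, n) = 31/28 + x/n (g(x, n) = x/n - 31*(-1/28) = x/n + 31/28 = 31/28 + x/n)
N(91, -144) + g(T(15), 51) = (-144 + 91) + (31/28 + (3 + 5*15)/51) = -53 + (31/28 + (3 + 75)*(1/51)) = -53 + (31/28 + 78*(1/51)) = -53 + (31/28 + 26/17) = -53 + 1255/476 = -23973/476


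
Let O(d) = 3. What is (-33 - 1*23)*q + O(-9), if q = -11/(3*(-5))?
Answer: -571/15 ≈ -38.067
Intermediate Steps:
q = 11/15 (q = -11/(-15) = -11*(-1/15) = 11/15 ≈ 0.73333)
(-33 - 1*23)*q + O(-9) = (-33 - 1*23)*(11/15) + 3 = (-33 - 23)*(11/15) + 3 = -56*11/15 + 3 = -616/15 + 3 = -571/15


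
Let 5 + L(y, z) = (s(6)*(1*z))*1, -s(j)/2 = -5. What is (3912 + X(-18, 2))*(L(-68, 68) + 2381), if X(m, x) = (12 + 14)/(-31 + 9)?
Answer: 131466064/11 ≈ 1.1951e+7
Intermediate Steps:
s(j) = 10 (s(j) = -2*(-5) = 10)
X(m, x) = -13/11 (X(m, x) = 26/(-22) = 26*(-1/22) = -13/11)
L(y, z) = -5 + 10*z (L(y, z) = -5 + (10*(1*z))*1 = -5 + (10*z)*1 = -5 + 10*z)
(3912 + X(-18, 2))*(L(-68, 68) + 2381) = (3912 - 13/11)*((-5 + 10*68) + 2381) = 43019*((-5 + 680) + 2381)/11 = 43019*(675 + 2381)/11 = (43019/11)*3056 = 131466064/11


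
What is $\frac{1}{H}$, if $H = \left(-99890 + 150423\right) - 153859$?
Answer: $- \frac{1}{103326} \approx -9.6781 \cdot 10^{-6}$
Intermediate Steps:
$H = -103326$ ($H = 50533 - 153859 = -103326$)
$\frac{1}{H} = \frac{1}{-103326} = - \frac{1}{103326}$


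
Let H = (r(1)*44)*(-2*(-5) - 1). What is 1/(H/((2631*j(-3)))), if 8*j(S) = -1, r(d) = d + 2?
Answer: -877/3168 ≈ -0.27683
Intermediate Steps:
r(d) = 2 + d
j(S) = -⅛ (j(S) = (⅛)*(-1) = -⅛)
H = 1188 (H = ((2 + 1)*44)*(-2*(-5) - 1) = (3*44)*(10 - 1) = 132*9 = 1188)
1/(H/((2631*j(-3)))) = 1/(1188/((2631*(-⅛)))) = 1/(1188/(-2631/8)) = 1/(1188*(-8/2631)) = 1/(-3168/877) = -877/3168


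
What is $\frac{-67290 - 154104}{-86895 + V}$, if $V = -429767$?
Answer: $\frac{110697}{258331} \approx 0.42851$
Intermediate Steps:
$\frac{-67290 - 154104}{-86895 + V} = \frac{-67290 - 154104}{-86895 - 429767} = - \frac{221394}{-516662} = \left(-221394\right) \left(- \frac{1}{516662}\right) = \frac{110697}{258331}$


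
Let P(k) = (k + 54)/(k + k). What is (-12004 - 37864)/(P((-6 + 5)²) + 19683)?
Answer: -99736/39421 ≈ -2.5300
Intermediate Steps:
P(k) = (54 + k)/(2*k) (P(k) = (54 + k)/((2*k)) = (54 + k)*(1/(2*k)) = (54 + k)/(2*k))
(-12004 - 37864)/(P((-6 + 5)²) + 19683) = (-12004 - 37864)/((54 + (-6 + 5)²)/(2*((-6 + 5)²)) + 19683) = -49868/((54 + (-1)²)/(2*((-1)²)) + 19683) = -49868/((½)*(54 + 1)/1 + 19683) = -49868/((½)*1*55 + 19683) = -49868/(55/2 + 19683) = -49868/39421/2 = -49868*2/39421 = -99736/39421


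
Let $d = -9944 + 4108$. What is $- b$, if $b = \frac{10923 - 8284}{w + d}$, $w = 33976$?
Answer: $- \frac{377}{4020} \approx -0.093781$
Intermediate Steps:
$d = -5836$
$b = \frac{377}{4020}$ ($b = \frac{10923 - 8284}{33976 - 5836} = \frac{2639}{28140} = 2639 \cdot \frac{1}{28140} = \frac{377}{4020} \approx 0.093781$)
$- b = \left(-1\right) \frac{377}{4020} = - \frac{377}{4020}$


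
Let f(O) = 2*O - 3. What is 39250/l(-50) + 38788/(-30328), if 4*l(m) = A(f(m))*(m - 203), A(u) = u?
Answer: 937679877/197579338 ≈ 4.7458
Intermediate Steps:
f(O) = -3 + 2*O
l(m) = (-203 + m)*(-3 + 2*m)/4 (l(m) = ((-3 + 2*m)*(m - 203))/4 = ((-3 + 2*m)*(-203 + m))/4 = ((-203 + m)*(-3 + 2*m))/4 = (-203 + m)*(-3 + 2*m)/4)
39250/l(-50) + 38788/(-30328) = 39250/(((-203 - 50)*(-3 + 2*(-50))/4)) + 38788/(-30328) = 39250/(((1/4)*(-253)*(-3 - 100))) + 38788*(-1/30328) = 39250/(((1/4)*(-253)*(-103))) - 9697/7582 = 39250/(26059/4) - 9697/7582 = 39250*(4/26059) - 9697/7582 = 157000/26059 - 9697/7582 = 937679877/197579338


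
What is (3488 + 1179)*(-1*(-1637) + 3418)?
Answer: 23591685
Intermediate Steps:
(3488 + 1179)*(-1*(-1637) + 3418) = 4667*(1637 + 3418) = 4667*5055 = 23591685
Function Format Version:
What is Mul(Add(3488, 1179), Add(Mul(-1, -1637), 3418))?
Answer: 23591685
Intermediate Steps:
Mul(Add(3488, 1179), Add(Mul(-1, -1637), 3418)) = Mul(4667, Add(1637, 3418)) = Mul(4667, 5055) = 23591685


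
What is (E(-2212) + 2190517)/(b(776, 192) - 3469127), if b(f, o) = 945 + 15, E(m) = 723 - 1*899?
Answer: -2190341/3468167 ≈ -0.63156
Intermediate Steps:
E(m) = -176 (E(m) = 723 - 899 = -176)
b(f, o) = 960
(E(-2212) + 2190517)/(b(776, 192) - 3469127) = (-176 + 2190517)/(960 - 3469127) = 2190341/(-3468167) = 2190341*(-1/3468167) = -2190341/3468167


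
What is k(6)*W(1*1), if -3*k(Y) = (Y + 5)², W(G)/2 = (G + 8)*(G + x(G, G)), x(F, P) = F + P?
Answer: -2178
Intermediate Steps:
W(G) = 6*G*(8 + G) (W(G) = 2*((G + 8)*(G + (G + G))) = 2*((8 + G)*(G + 2*G)) = 2*((8 + G)*(3*G)) = 2*(3*G*(8 + G)) = 6*G*(8 + G))
k(Y) = -(5 + Y)²/3 (k(Y) = -(Y + 5)²/3 = -(5 + Y)²/3)
k(6)*W(1*1) = (-(5 + 6)²/3)*(6*(1*1)*(8 + 1*1)) = (-⅓*11²)*(6*1*(8 + 1)) = (-⅓*121)*(6*1*9) = -121/3*54 = -2178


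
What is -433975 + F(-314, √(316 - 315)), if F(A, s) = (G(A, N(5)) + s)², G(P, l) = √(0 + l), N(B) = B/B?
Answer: -433971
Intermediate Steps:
N(B) = 1
G(P, l) = √l
F(A, s) = (1 + s)² (F(A, s) = (√1 + s)² = (1 + s)²)
-433975 + F(-314, √(316 - 315)) = -433975 + (1 + √(316 - 315))² = -433975 + (1 + √1)² = -433975 + (1 + 1)² = -433975 + 2² = -433975 + 4 = -433971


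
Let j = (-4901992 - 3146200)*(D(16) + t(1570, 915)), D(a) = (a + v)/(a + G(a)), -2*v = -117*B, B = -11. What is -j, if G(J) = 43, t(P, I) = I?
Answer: 429431404640/59 ≈ 7.2785e+9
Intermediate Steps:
v = -1287/2 (v = -(-117)*(-11)/2 = -1/2*1287 = -1287/2 ≈ -643.50)
D(a) = (-1287/2 + a)/(43 + a) (D(a) = (a - 1287/2)/(a + 43) = (-1287/2 + a)/(43 + a))
j = -429431404640/59 (j = (-4901992 - 3146200)*((-1287/2 + 16)/(43 + 16) + 915) = -8048192*(-1255/2/59 + 915) = -8048192*((1/59)*(-1255/2) + 915) = -8048192*(-1255/118 + 915) = -8048192*106715/118 = -429431404640/59 ≈ -7.2785e+9)
-j = -1*(-429431404640/59) = 429431404640/59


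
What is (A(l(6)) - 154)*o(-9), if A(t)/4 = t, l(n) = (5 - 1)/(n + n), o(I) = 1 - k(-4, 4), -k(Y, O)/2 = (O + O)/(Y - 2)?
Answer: 2290/9 ≈ 254.44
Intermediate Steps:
k(Y, O) = -4*O/(-2 + Y) (k(Y, O) = -2*(O + O)/(Y - 2) = -2*2*O/(-2 + Y) = -4*O/(-2 + Y))
o(I) = -5/3 (o(I) = 1 - (-4)*4/(-2 - 4) = 1 - (-4)*4/(-6) = 1 - (-4)*4*(-1)/6 = 1 - 1*8/3 = 1 - 8/3 = -5/3)
l(n) = 2/n (l(n) = 4/((2*n)) = 4*(1/(2*n)) = 2/n)
A(t) = 4*t
(A(l(6)) - 154)*o(-9) = (4*(2/6) - 154)*(-5/3) = (4*(2*(1/6)) - 154)*(-5/3) = (4*(1/3) - 154)*(-5/3) = (4/3 - 154)*(-5/3) = -458/3*(-5/3) = 2290/9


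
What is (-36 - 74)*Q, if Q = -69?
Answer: 7590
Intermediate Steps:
(-36 - 74)*Q = (-36 - 74)*(-69) = -110*(-69) = 7590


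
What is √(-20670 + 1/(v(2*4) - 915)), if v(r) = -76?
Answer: I*√20299615261/991 ≈ 143.77*I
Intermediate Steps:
√(-20670 + 1/(v(2*4) - 915)) = √(-20670 + 1/(-76 - 915)) = √(-20670 + 1/(-991)) = √(-20670 - 1/991) = √(-20483971/991) = I*√20299615261/991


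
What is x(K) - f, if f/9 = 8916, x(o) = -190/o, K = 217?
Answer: -17413138/217 ≈ -80245.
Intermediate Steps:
f = 80244 (f = 9*8916 = 80244)
x(K) - f = -190/217 - 1*80244 = -190*1/217 - 80244 = -190/217 - 80244 = -17413138/217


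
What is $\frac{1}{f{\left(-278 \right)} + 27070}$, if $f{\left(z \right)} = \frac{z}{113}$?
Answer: $\frac{113}{3058632} \approx 3.6945 \cdot 10^{-5}$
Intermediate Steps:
$f{\left(z \right)} = \frac{z}{113}$ ($f{\left(z \right)} = z \frac{1}{113} = \frac{z}{113}$)
$\frac{1}{f{\left(-278 \right)} + 27070} = \frac{1}{\frac{1}{113} \left(-278\right) + 27070} = \frac{1}{- \frac{278}{113} + 27070} = \frac{1}{\frac{3058632}{113}} = \frac{113}{3058632}$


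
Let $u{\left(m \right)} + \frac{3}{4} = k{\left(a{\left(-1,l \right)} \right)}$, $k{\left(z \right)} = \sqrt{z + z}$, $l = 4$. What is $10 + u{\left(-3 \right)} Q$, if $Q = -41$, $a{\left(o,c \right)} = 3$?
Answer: $\frac{163}{4} - 41 \sqrt{6} \approx -59.679$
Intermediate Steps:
$k{\left(z \right)} = \sqrt{2} \sqrt{z}$ ($k{\left(z \right)} = \sqrt{2 z} = \sqrt{2} \sqrt{z}$)
$u{\left(m \right)} = - \frac{3}{4} + \sqrt{6}$ ($u{\left(m \right)} = - \frac{3}{4} + \sqrt{2} \sqrt{3} = - \frac{3}{4} + \sqrt{6}$)
$10 + u{\left(-3 \right)} Q = 10 + \left(- \frac{3}{4} + \sqrt{6}\right) \left(-41\right) = 10 + \left(\frac{123}{4} - 41 \sqrt{6}\right) = \frac{163}{4} - 41 \sqrt{6}$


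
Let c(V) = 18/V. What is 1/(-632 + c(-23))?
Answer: -23/14554 ≈ -0.0015803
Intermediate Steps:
1/(-632 + c(-23)) = 1/(-632 + 18/(-23)) = 1/(-632 + 18*(-1/23)) = 1/(-632 - 18/23) = 1/(-14554/23) = -23/14554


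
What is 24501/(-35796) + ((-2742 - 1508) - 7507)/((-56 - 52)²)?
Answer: -19628701/11597904 ≈ -1.6924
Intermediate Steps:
24501/(-35796) + ((-2742 - 1508) - 7507)/((-56 - 52)²) = 24501*(-1/35796) + (-4250 - 7507)/((-108)²) = -8167/11932 - 11757/11664 = -8167/11932 - 11757*1/11664 = -8167/11932 - 3919/3888 = -19628701/11597904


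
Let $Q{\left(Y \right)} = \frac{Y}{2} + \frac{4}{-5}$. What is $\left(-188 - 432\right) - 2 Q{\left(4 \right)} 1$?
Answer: $1488$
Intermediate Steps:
$Q{\left(Y \right)} = - \frac{4}{5} + \frac{Y}{2}$ ($Q{\left(Y \right)} = Y \frac{1}{2} + 4 \left(- \frac{1}{5}\right) = \frac{Y}{2} - \frac{4}{5} = - \frac{4}{5} + \frac{Y}{2}$)
$\left(-188 - 432\right) - 2 Q{\left(4 \right)} 1 = \left(-188 - 432\right) - 2 \left(- \frac{4}{5} + \frac{1}{2} \cdot 4\right) 1 = - 620 - 2 \left(- \frac{4}{5} + 2\right) 1 = - 620 \left(-2\right) \frac{6}{5} \cdot 1 = - 620 \left(\left(- \frac{12}{5}\right) 1\right) = \left(-620\right) \left(- \frac{12}{5}\right) = 1488$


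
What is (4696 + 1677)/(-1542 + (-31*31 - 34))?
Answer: -6373/2537 ≈ -2.5120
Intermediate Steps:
(4696 + 1677)/(-1542 + (-31*31 - 34)) = 6373/(-1542 + (-961 - 34)) = 6373/(-1542 - 995) = 6373/(-2537) = 6373*(-1/2537) = -6373/2537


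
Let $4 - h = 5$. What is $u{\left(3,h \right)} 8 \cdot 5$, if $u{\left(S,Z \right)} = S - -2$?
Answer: $200$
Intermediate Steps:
$h = -1$ ($h = 4 - 5 = -1$)
$u{\left(S,Z \right)} = 2 + S$ ($u{\left(S,Z \right)} = S + 2 = 2 + S$)
$u{\left(3,h \right)} 8 \cdot 5 = \left(2 + 3\right) 8 \cdot 5 = 5 \cdot 8 \cdot 5 = 40 \cdot 5 = 200$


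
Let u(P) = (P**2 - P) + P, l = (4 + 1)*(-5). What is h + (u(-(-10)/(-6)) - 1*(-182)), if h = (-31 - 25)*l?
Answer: 14263/9 ≈ 1584.8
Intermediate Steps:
l = -25 (l = 5*(-5) = -25)
h = 1400 (h = (-31 - 25)*(-25) = -56*(-25) = 1400)
u(P) = P**2
h + (u(-(-10)/(-6)) - 1*(-182)) = 1400 + ((-(-10)/(-6))**2 - 1*(-182)) = 1400 + ((-(-10)*(-1)/6)**2 + 182) = 1400 + ((-5*1/3)**2 + 182) = 1400 + ((-5/3)**2 + 182) = 1400 + (25/9 + 182) = 1400 + 1663/9 = 14263/9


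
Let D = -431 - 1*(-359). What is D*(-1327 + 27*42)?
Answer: 13896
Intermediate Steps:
D = -72 (D = -431 + 359 = -72)
D*(-1327 + 27*42) = -72*(-1327 + 27*42) = -72*(-1327 + 1134) = -72*(-193) = 13896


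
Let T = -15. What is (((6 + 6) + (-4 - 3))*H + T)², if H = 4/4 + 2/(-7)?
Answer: 6400/49 ≈ 130.61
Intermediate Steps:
H = 5/7 (H = 4*(¼) + 2*(-⅐) = 1 - 2/7 = 5/7 ≈ 0.71429)
(((6 + 6) + (-4 - 3))*H + T)² = (((6 + 6) + (-4 - 3))*(5/7) - 15)² = ((12 - 7)*(5/7) - 15)² = (5*(5/7) - 15)² = (25/7 - 15)² = (-80/7)² = 6400/49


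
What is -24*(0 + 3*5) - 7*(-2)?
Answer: -346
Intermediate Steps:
-24*(0 + 3*5) - 7*(-2) = -24*(0 + 15) + 14 = -24*15 + 14 = -360 + 14 = -346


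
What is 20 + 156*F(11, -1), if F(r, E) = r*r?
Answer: 18896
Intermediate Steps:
F(r, E) = r²
20 + 156*F(11, -1) = 20 + 156*11² = 20 + 156*121 = 20 + 18876 = 18896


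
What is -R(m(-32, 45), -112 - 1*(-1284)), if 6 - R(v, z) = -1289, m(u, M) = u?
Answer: -1295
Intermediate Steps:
R(v, z) = 1295 (R(v, z) = 6 - 1*(-1289) = 6 + 1289 = 1295)
-R(m(-32, 45), -112 - 1*(-1284)) = -1*1295 = -1295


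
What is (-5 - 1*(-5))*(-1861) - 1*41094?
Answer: -41094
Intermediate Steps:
(-5 - 1*(-5))*(-1861) - 1*41094 = (-5 + 5)*(-1861) - 41094 = 0*(-1861) - 41094 = 0 - 41094 = -41094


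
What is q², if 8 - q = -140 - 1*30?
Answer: 31684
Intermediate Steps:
q = 178 (q = 8 - (-140 - 1*30) = 8 - (-140 - 30) = 8 - 1*(-170) = 8 + 170 = 178)
q² = 178² = 31684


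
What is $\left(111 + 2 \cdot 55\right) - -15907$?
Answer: $16128$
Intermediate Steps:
$\left(111 + 2 \cdot 55\right) - -15907 = \left(111 + 110\right) + 15907 = 221 + 15907 = 16128$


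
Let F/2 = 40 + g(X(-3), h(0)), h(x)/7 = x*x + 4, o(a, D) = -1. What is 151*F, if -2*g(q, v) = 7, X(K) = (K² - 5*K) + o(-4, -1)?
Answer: 11023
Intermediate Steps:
h(x) = 28 + 7*x² (h(x) = 7*(x*x + 4) = 7*(x² + 4) = 7*(4 + x²) = 28 + 7*x²)
X(K) = -1 + K² - 5*K (X(K) = (K² - 5*K) - 1 = -1 + K² - 5*K)
g(q, v) = -7/2 (g(q, v) = -½*7 = -7/2)
F = 73 (F = 2*(40 - 7/2) = 2*(73/2) = 73)
151*F = 151*73 = 11023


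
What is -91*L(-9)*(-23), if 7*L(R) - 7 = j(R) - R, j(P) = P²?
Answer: 29003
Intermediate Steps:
L(R) = 1 - R/7 + R²/7 (L(R) = 1 + (R² - R)/7 = 1 + (-R/7 + R²/7) = 1 - R/7 + R²/7)
-91*L(-9)*(-23) = -91*(1 - ⅐*(-9) + (⅐)*(-9)²)*(-23) = -91*(1 + 9/7 + (⅐)*81)*(-23) = -91*(1 + 9/7 + 81/7)*(-23) = -91*97/7*(-23) = -1261*(-23) = 29003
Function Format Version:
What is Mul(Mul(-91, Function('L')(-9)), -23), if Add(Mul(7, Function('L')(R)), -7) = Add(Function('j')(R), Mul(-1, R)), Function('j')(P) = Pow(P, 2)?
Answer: 29003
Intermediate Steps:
Function('L')(R) = Add(1, Mul(Rational(-1, 7), R), Mul(Rational(1, 7), Pow(R, 2))) (Function('L')(R) = Add(1, Mul(Rational(1, 7), Add(Pow(R, 2), Mul(-1, R)))) = Add(1, Add(Mul(Rational(-1, 7), R), Mul(Rational(1, 7), Pow(R, 2)))) = Add(1, Mul(Rational(-1, 7), R), Mul(Rational(1, 7), Pow(R, 2))))
Mul(Mul(-91, Function('L')(-9)), -23) = Mul(Mul(-91, Add(1, Mul(Rational(-1, 7), -9), Mul(Rational(1, 7), Pow(-9, 2)))), -23) = Mul(Mul(-91, Add(1, Rational(9, 7), Mul(Rational(1, 7), 81))), -23) = Mul(Mul(-91, Add(1, Rational(9, 7), Rational(81, 7))), -23) = Mul(Mul(-91, Rational(97, 7)), -23) = Mul(-1261, -23) = 29003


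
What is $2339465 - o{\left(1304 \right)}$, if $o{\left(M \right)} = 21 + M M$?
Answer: $639028$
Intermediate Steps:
$o{\left(M \right)} = 21 + M^{2}$
$2339465 - o{\left(1304 \right)} = 2339465 - \left(21 + 1304^{2}\right) = 2339465 - \left(21 + 1700416\right) = 2339465 - 1700437 = 639028$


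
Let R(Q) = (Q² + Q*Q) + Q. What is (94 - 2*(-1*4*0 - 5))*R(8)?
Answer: 14144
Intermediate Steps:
R(Q) = Q + 2*Q² (R(Q) = (Q² + Q²) + Q = 2*Q² + Q = Q + 2*Q²)
(94 - 2*(-1*4*0 - 5))*R(8) = (94 - 2*(-1*4*0 - 5))*(8*(1 + 2*8)) = (94 - 2*(-4*0 - 5))*(8*(1 + 16)) = (94 - 2*(0 - 5))*(8*17) = (94 - 2*(-5))*136 = (94 + 10)*136 = 104*136 = 14144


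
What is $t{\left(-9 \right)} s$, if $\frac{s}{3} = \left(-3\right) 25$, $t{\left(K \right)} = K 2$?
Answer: $4050$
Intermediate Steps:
$t{\left(K \right)} = 2 K$
$s = -225$ ($s = 3 \left(\left(-3\right) 25\right) = 3 \left(-75\right) = -225$)
$t{\left(-9 \right)} s = 2 \left(-9\right) \left(-225\right) = \left(-18\right) \left(-225\right) = 4050$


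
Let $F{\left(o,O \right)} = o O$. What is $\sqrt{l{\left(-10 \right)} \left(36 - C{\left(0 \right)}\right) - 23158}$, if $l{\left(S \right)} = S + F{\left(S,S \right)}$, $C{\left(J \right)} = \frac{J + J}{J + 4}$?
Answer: $i \sqrt{19918} \approx 141.13 i$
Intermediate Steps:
$F{\left(o,O \right)} = O o$
$C{\left(J \right)} = \frac{2 J}{4 + J}$
$l{\left(S \right)} = S + S^{2}$ ($l{\left(S \right)} = S + S S = S + S^{2}$)
$\sqrt{l{\left(-10 \right)} \left(36 - C{\left(0 \right)}\right) - 23158} = \sqrt{- 10 \left(1 - 10\right) \left(36 - 2 \cdot 0 \frac{1}{4 + 0}\right) - 23158} = \sqrt{\left(-10\right) \left(-9\right) \left(36 - 2 \cdot 0 \cdot \frac{1}{4}\right) - 23158} = \sqrt{90 \left(36 - 2 \cdot 0 \cdot \frac{1}{4}\right) - 23158} = \sqrt{90 \left(36 - 0\right) - 23158} = \sqrt{90 \left(36 + 0\right) - 23158} = \sqrt{90 \cdot 36 - 23158} = \sqrt{3240 - 23158} = \sqrt{-19918} = i \sqrt{19918}$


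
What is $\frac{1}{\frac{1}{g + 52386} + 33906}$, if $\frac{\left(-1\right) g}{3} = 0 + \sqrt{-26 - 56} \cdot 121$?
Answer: $\frac{93414354671310}{3167307111261636577} - \frac{363 i \sqrt{82}}{3167307111261636577} \approx 2.9493 \cdot 10^{-5} - 1.0378 \cdot 10^{-15} i$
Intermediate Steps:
$g = - 363 i \sqrt{82}$ ($g = - 3 \left(0 + \sqrt{-26 - 56} \cdot 121\right) = - 3 \left(0 + \sqrt{-82} \cdot 121\right) = - 3 \left(0 + i \sqrt{82} \cdot 121\right) = - 3 \left(0 + 121 i \sqrt{82}\right) = - 3 \cdot 121 i \sqrt{82} = - 363 i \sqrt{82} \approx - 3287.1 i$)
$\frac{1}{\frac{1}{g + 52386} + 33906} = \frac{1}{\frac{1}{- 363 i \sqrt{82} + 52386} + 33906} = \frac{1}{\frac{1}{52386 - 363 i \sqrt{82}} + 33906} = \frac{1}{33906 + \frac{1}{52386 - 363 i \sqrt{82}}}$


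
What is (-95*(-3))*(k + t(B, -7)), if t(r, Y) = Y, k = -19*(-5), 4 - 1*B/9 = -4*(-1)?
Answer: 25080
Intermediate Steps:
B = 0 (B = 36 - (-36)*(-1) = 36 - 9*4 = 36 - 36 = 0)
k = 95
(-95*(-3))*(k + t(B, -7)) = (-95*(-3))*(95 - 7) = 285*88 = 25080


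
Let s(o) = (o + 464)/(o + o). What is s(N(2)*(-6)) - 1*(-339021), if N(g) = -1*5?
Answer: 10170877/30 ≈ 3.3903e+5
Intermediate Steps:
N(g) = -5
s(o) = (464 + o)/(2*o) (s(o) = (464 + o)/((2*o)) = (464 + o)*(1/(2*o)) = (464 + o)/(2*o))
s(N(2)*(-6)) - 1*(-339021) = (464 - 5*(-6))/(2*((-5*(-6)))) - 1*(-339021) = (½)*(464 + 30)/30 + 339021 = (½)*(1/30)*494 + 339021 = 247/30 + 339021 = 10170877/30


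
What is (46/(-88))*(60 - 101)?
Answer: 943/44 ≈ 21.432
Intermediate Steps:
(46/(-88))*(60 - 101) = (46*(-1/88))*(-41) = -23/44*(-41) = 943/44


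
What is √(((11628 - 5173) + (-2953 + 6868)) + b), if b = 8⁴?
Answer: √14466 ≈ 120.27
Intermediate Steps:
b = 4096
√(((11628 - 5173) + (-2953 + 6868)) + b) = √(((11628 - 5173) + (-2953 + 6868)) + 4096) = √((6455 + 3915) + 4096) = √(10370 + 4096) = √14466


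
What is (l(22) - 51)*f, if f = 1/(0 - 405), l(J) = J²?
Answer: -433/405 ≈ -1.0691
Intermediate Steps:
f = -1/405 (f = 1/(-405) = -1/405 ≈ -0.0024691)
(l(22) - 51)*f = (22² - 51)*(-1/405) = (484 - 51)*(-1/405) = 433*(-1/405) = -433/405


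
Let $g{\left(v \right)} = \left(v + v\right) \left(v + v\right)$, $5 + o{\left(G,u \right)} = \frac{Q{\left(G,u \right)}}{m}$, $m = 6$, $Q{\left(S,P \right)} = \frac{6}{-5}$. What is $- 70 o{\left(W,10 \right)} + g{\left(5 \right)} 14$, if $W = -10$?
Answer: $1764$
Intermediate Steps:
$Q{\left(S,P \right)} = - \frac{6}{5}$ ($Q{\left(S,P \right)} = 6 \left(- \frac{1}{5}\right) = - \frac{6}{5}$)
$o{\left(G,u \right)} = - \frac{26}{5}$ ($o{\left(G,u \right)} = -5 - \frac{6}{5 \cdot 6} = -5 - \frac{1}{5} = - \frac{26}{5}$)
$g{\left(v \right)} = 4 v^{2}$ ($g{\left(v \right)} = 2 v 2 v = 4 v^{2}$)
$- 70 o{\left(W,10 \right)} + g{\left(5 \right)} 14 = \left(-70\right) \left(- \frac{26}{5}\right) + 4 \cdot 5^{2} \cdot 14 = 364 + 4 \cdot 25 \cdot 14 = 364 + 100 \cdot 14 = 364 + 1400 = 1764$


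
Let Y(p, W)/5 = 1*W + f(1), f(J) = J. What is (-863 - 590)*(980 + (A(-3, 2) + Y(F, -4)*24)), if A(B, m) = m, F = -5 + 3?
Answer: -903766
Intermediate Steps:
F = -2
Y(p, W) = 5 + 5*W (Y(p, W) = 5*(1*W + 1) = 5*(W + 1) = 5*(1 + W) = 5 + 5*W)
(-863 - 590)*(980 + (A(-3, 2) + Y(F, -4)*24)) = (-863 - 590)*(980 + (2 + (5 + 5*(-4))*24)) = -1453*(980 + (2 + (5 - 20)*24)) = -1453*(980 + (2 - 15*24)) = -1453*(980 + (2 - 360)) = -1453*(980 - 358) = -1453*622 = -903766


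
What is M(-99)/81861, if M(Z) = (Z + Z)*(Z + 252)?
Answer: -10098/27287 ≈ -0.37007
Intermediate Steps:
M(Z) = 2*Z*(252 + Z) (M(Z) = (2*Z)*(252 + Z) = 2*Z*(252 + Z))
M(-99)/81861 = (2*(-99)*(252 - 99))/81861 = (2*(-99)*153)*(1/81861) = -30294*1/81861 = -10098/27287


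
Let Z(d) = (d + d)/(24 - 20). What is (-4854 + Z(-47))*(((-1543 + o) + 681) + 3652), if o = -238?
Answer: -12447380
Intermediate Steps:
Z(d) = d/2 (Z(d) = (2*d)/4 = (2*d)*(¼) = d/2)
(-4854 + Z(-47))*(((-1543 + o) + 681) + 3652) = (-4854 + (½)*(-47))*(((-1543 - 238) + 681) + 3652) = (-4854 - 47/2)*((-1781 + 681) + 3652) = -9755*(-1100 + 3652)/2 = -9755/2*2552 = -12447380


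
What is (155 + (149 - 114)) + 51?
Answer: 241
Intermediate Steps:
(155 + (149 - 114)) + 51 = (155 + 35) + 51 = 190 + 51 = 241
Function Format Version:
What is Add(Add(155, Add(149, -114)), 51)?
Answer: 241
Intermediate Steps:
Add(Add(155, Add(149, -114)), 51) = Add(Add(155, 35), 51) = Add(190, 51) = 241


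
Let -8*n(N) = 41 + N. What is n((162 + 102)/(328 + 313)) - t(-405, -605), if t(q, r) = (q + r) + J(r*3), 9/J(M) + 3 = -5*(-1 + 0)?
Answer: 5129659/5128 ≈ 1000.3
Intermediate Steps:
J(M) = 9/2 (J(M) = 9/(-3 - 5*(-1 + 0)) = 9/(-3 - 5*(-1)) = 9/(-3 + 5) = 9/2)
n(N) = -41/8 - N/8 (n(N) = -(41 + N)/8 = -41/8 - N/8)
t(q, r) = 9/2 + q + r (t(q, r) = (q + r) + 9/2 = 9/2 + q + r)
n((162 + 102)/(328 + 313)) - t(-405, -605) = (-41/8 - (162 + 102)/(8*(328 + 313))) - (9/2 - 405 - 605) = (-41/8 - 33/641) - 1*(-2011/2) = (-41/8 - 33/641) + 2011/2 = -26545/5128 + 2011/2 = 5129659/5128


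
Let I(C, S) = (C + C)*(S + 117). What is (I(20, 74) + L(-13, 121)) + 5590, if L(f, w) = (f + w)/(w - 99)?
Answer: 145584/11 ≈ 13235.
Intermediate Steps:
I(C, S) = 2*C*(117 + S) (I(C, S) = (2*C)*(117 + S) = 2*C*(117 + S))
L(f, w) = (f + w)/(-99 + w)
(I(20, 74) + L(-13, 121)) + 5590 = (2*20*(117 + 74) + (-13 + 121)/(-99 + 121)) + 5590 = (2*20*191 + 108/22) + 5590 = (7640 + (1/22)*108) + 5590 = (7640 + 54/11) + 5590 = 84094/11 + 5590 = 145584/11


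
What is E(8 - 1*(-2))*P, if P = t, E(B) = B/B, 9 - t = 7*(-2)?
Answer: 23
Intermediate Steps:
t = 23 (t = 9 - 7*(-2) = 9 - 1*(-14) = 9 + 14 = 23)
E(B) = 1
P = 23
E(8 - 1*(-2))*P = 1*23 = 23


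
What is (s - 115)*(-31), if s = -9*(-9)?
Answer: 1054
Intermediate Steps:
s = 81
(s - 115)*(-31) = (81 - 115)*(-31) = -34*(-31) = 1054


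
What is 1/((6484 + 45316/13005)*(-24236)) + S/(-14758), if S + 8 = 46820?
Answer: -1018302893046393/321031232706272 ≈ -3.1720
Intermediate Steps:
S = 46812 (S = -8 + 46820 = 46812)
1/((6484 + 45316/13005)*(-24236)) + S/(-14758) = 1/((6484 + 45316/13005)*(-24236)) + 46812/(-14758) = -1/24236/(6484 + 45316*(1/13005)) + 46812*(-1/14758) = -1/24236/(6484 + 45316/13005) - 498/157 = -1/24236/(84369736/13005) - 498/157 = (13005/84369736)*(-1/24236) - 498/157 = -13005/2044784921696 - 498/157 = -1018302893046393/321031232706272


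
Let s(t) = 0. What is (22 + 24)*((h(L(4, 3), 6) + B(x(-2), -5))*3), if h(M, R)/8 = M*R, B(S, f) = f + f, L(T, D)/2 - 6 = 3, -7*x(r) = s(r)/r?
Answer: 117852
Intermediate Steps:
x(r) = 0 (x(r) = -0/r = -1/7*0 = 0)
L(T, D) = 18 (L(T, D) = 12 + 2*3 = 12 + 6 = 18)
B(S, f) = 2*f
h(M, R) = 8*M*R (h(M, R) = 8*(M*R) = 8*M*R)
(22 + 24)*((h(L(4, 3), 6) + B(x(-2), -5))*3) = (22 + 24)*((8*18*6 + 2*(-5))*3) = 46*((864 - 10)*3) = 46*(854*3) = 46*2562 = 117852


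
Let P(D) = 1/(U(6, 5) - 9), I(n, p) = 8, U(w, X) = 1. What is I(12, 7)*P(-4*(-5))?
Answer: -1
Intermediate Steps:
P(D) = -⅛ (P(D) = 1/(1 - 9) = 1/(-8) = -⅛)
I(12, 7)*P(-4*(-5)) = 8*(-⅛) = -1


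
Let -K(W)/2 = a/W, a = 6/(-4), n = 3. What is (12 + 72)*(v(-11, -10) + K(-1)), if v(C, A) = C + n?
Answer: -924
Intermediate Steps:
a = -3/2 (a = 6*(-¼) = -3/2 ≈ -1.5000)
v(C, A) = 3 + C (v(C, A) = C + 3 = 3 + C)
K(W) = 3/W (K(W) = -(-3)/W = 3/W)
(12 + 72)*(v(-11, -10) + K(-1)) = (12 + 72)*((3 - 11) + 3/(-1)) = 84*(-8 + 3*(-1)) = 84*(-8 - 3) = 84*(-11) = -924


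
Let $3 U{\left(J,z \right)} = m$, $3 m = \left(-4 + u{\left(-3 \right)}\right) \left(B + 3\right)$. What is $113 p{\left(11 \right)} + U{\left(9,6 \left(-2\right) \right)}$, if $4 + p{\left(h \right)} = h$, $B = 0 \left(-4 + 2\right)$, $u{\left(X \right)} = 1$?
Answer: $790$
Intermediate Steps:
$B = 0$ ($B = 0 \left(-2\right) = 0$)
$p{\left(h \right)} = -4 + h$
$m = -3$ ($m = \frac{\left(-4 + 1\right) \left(0 + 3\right)}{3} = \frac{\left(-3\right) 3}{3} = \frac{1}{3} \left(-9\right) = -3$)
$U{\left(J,z \right)} = -1$ ($U{\left(J,z \right)} = \frac{1}{3} \left(-3\right) = -1$)
$113 p{\left(11 \right)} + U{\left(9,6 \left(-2\right) \right)} = 113 \left(-4 + 11\right) - 1 = 113 \cdot 7 - 1 = 791 - 1 = 790$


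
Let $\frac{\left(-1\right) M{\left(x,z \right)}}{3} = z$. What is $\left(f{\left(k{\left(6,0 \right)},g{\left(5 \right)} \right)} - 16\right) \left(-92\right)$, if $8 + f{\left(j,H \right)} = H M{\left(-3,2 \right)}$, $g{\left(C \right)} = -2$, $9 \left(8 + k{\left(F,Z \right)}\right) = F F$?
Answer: $1104$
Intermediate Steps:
$k{\left(F,Z \right)} = -8 + \frac{F^{2}}{9}$ ($k{\left(F,Z \right)} = -8 + \frac{F F}{9} = -8 + \frac{F^{2}}{9}$)
$M{\left(x,z \right)} = - 3 z$
$f{\left(j,H \right)} = -8 - 6 H$ ($f{\left(j,H \right)} = -8 + H \left(\left(-3\right) 2\right) = -8 + H \left(-6\right) = -8 - 6 H$)
$\left(f{\left(k{\left(6,0 \right)},g{\left(5 \right)} \right)} - 16\right) \left(-92\right) = \left(\left(-8 - -12\right) - 16\right) \left(-92\right) = \left(\left(-8 + 12\right) - 16\right) \left(-92\right) = \left(4 - 16\right) \left(-92\right) = \left(-12\right) \left(-92\right) = 1104$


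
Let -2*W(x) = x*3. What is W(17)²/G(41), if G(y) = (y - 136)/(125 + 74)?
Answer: -517599/380 ≈ -1362.1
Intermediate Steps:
W(x) = -3*x/2 (W(x) = -x*3/2 = -3*x/2)
G(y) = -136/199 + y/199 (G(y) = (-136 + y)/199 = (-136 + y)*(1/199) = -136/199 + y/199)
W(17)²/G(41) = (-3/2*17)²/(-136/199 + (1/199)*41) = (-51/2)²/(-136/199 + 41/199) = 2601/(4*(-95/199)) = (2601/4)*(-199/95) = -517599/380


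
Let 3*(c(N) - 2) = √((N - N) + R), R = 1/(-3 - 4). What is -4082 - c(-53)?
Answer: -4084 - I*√7/21 ≈ -4084.0 - 0.12599*I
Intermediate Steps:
R = -⅐ (R = 1/(-7) = -⅐ ≈ -0.14286)
c(N) = 2 + I*√7/21 (c(N) = 2 + √((N - N) - ⅐)/3 = 2 + √(0 - ⅐)/3 = 2 + √(-⅐)/3 = 2 + (I*√7/7)/3 = 2 + I*√7/21)
-4082 - c(-53) = -4082 - (2 + I*√7/21) = -4082 + (-2 - I*√7/21) = -4084 - I*√7/21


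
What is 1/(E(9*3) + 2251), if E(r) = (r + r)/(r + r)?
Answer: 1/2252 ≈ 0.00044405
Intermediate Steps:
E(r) = 1 (E(r) = (2*r)/((2*r)) = (2*r)*(1/(2*r)) = 1)
1/(E(9*3) + 2251) = 1/(1 + 2251) = 1/2252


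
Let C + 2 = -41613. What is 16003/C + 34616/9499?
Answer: 184076049/56471555 ≈ 3.2596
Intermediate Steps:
C = -41615 (C = -2 - 41613 = -41615)
16003/C + 34616/9499 = 16003/(-41615) + 34616/9499 = 16003*(-1/41615) + 34616*(1/9499) = -16003/41615 + 34616/9499 = 184076049/56471555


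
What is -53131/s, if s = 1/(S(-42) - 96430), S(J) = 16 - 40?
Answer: 5124697474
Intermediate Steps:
S(J) = -24
s = -1/96454 (s = 1/(-24 - 96430) = 1/(-96454) = -1/96454 ≈ -1.0368e-5)
-53131/s = -53131/(-1/96454) = -53131*(-96454) = 5124697474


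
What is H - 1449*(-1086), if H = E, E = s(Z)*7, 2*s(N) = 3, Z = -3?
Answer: 3147249/2 ≈ 1.5736e+6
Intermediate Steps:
s(N) = 3/2 (s(N) = (½)*3 = 3/2)
E = 21/2 (E = (3/2)*7 = 21/2 ≈ 10.500)
H = 21/2 ≈ 10.500
H - 1449*(-1086) = 21/2 - 1449*(-1086) = 21/2 + 1573614 = 3147249/2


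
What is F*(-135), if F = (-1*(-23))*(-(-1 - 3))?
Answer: -12420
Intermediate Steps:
F = 92 (F = 23*(-1*(-4)) = 23*4 = 92)
F*(-135) = 92*(-135) = -12420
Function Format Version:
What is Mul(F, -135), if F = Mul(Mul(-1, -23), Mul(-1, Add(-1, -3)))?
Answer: -12420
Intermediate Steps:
F = 92 (F = Mul(23, Mul(-1, -4)) = Mul(23, 4) = 92)
Mul(F, -135) = Mul(92, -135) = -12420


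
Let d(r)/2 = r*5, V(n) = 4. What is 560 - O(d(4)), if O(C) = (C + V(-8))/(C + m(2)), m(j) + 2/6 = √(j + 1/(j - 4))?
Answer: 15813784/28295 + 396*√6/28295 ≈ 558.92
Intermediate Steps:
m(j) = -⅓ + √(j + 1/(-4 + j)) (m(j) = -⅓ + √(j + 1/(j - 4)) = -⅓ + √(j + 1/(-4 + j)))
d(r) = 10*r (d(r) = 2*(r*5) = 2*(5*r) = 10*r)
O(C) = (4 + C)/(-⅓ + C + √6/2) (O(C) = (C + 4)/(C + (-⅓ + √((1 + 2*(-4 + 2))/(-4 + 2)))) = (4 + C)/(C + (-⅓ + √((1 + 2*(-2))/(-2)))) = (4 + C)/(C + (-⅓ + √(-(1 - 4)/2))) = (4 + C)/(C + (-⅓ + √(-½*(-3)))) = (4 + C)/(C + (-⅓ + √(3/2))) = (4 + C)/(C + (-⅓ + √6/2)) = (4 + C)/(-⅓ + C + √6/2))
560 - O(d(4)) = 560 - 6*(4 + 10*4)/(-2 + 3*√6 + 6*(10*4)) = 560 - 6*(4 + 40)/(-2 + 3*√6 + 6*40) = 560 - 6*44/(-2 + 3*√6 + 240) = 560 - 6*44/(238 + 3*√6) = 560 - 264/(238 + 3*√6)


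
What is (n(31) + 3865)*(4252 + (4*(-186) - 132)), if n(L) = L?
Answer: 13152896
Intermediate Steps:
(n(31) + 3865)*(4252 + (4*(-186) - 132)) = (31 + 3865)*(4252 + (4*(-186) - 132)) = 3896*(4252 + (-744 - 132)) = 3896*(4252 - 876) = 3896*3376 = 13152896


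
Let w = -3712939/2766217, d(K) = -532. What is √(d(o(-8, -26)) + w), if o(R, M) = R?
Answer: I*√4081111648241111/2766217 ≈ 23.094*I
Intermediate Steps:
w = -3712939/2766217 (w = -3712939*1/2766217 = -3712939/2766217 ≈ -1.3422)
√(d(o(-8, -26)) + w) = √(-532 - 3712939/2766217) = √(-1475340383/2766217) = I*√4081111648241111/2766217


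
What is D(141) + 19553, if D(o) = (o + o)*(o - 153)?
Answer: 16169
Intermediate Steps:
D(o) = 2*o*(-153 + o) (D(o) = (2*o)*(-153 + o) = 2*o*(-153 + o))
D(141) + 19553 = 2*141*(-153 + 141) + 19553 = 2*141*(-12) + 19553 = -3384 + 19553 = 16169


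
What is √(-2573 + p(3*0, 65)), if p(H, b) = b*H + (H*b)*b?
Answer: I*√2573 ≈ 50.725*I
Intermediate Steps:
p(H, b) = H*b + H*b²
√(-2573 + p(3*0, 65)) = √(-2573 + (3*0)*65*(1 + 65)) = √(-2573 + 0*65*66) = √(-2573 + 0) = √(-2573) = I*√2573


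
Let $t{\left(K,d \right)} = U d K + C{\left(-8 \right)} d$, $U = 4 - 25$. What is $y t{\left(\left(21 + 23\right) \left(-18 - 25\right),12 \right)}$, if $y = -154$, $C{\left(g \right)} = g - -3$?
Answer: $-73415496$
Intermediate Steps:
$U = -21$
$C{\left(g \right)} = 3 + g$ ($C{\left(g \right)} = g + 3 = 3 + g$)
$t{\left(K,d \right)} = - 5 d - 21 K d$ ($t{\left(K,d \right)} = - 21 d K + \left(3 - 8\right) d = - 21 K d - 5 d = - 5 d - 21 K d$)
$y t{\left(\left(21 + 23\right) \left(-18 - 25\right),12 \right)} = - 154 \cdot 12 \left(-5 - 21 \left(21 + 23\right) \left(-18 - 25\right)\right) = - 154 \cdot 12 \left(-5 - 21 \cdot 44 \left(-43\right)\right) = - 154 \cdot 12 \left(-5 - -39732\right) = - 154 \cdot 12 \left(-5 + 39732\right) = - 154 \cdot 12 \cdot 39727 = \left(-154\right) 476724 = -73415496$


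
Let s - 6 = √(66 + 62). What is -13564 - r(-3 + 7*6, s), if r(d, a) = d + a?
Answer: -13609 - 8*√2 ≈ -13620.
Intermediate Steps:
s = 6 + 8*√2 (s = 6 + √(66 + 62) = 6 + √128 = 6 + 8*√2 ≈ 17.314)
r(d, a) = a + d
-13564 - r(-3 + 7*6, s) = -13564 - ((6 + 8*√2) + (-3 + 7*6)) = -13564 - ((6 + 8*√2) + (-3 + 42)) = -13564 - ((6 + 8*√2) + 39) = -13564 - (45 + 8*√2) = -13564 + (-45 - 8*√2) = -13609 - 8*√2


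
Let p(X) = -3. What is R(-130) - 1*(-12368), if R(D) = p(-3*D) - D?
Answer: 12495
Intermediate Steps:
R(D) = -3 - D
R(-130) - 1*(-12368) = (-3 - 1*(-130)) - 1*(-12368) = (-3 + 130) + 12368 = 127 + 12368 = 12495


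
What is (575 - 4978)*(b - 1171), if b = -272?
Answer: 6353529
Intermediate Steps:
(575 - 4978)*(b - 1171) = (575 - 4978)*(-272 - 1171) = -4403*(-1443) = 6353529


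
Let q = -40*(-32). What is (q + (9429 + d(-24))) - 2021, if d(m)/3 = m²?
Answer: 10416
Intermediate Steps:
d(m) = 3*m²
q = 1280
(q + (9429 + d(-24))) - 2021 = (1280 + (9429 + 3*(-24)²)) - 2021 = (1280 + (9429 + 3*576)) - 2021 = (1280 + (9429 + 1728)) - 2021 = (1280 + 11157) - 2021 = 12437 - 2021 = 10416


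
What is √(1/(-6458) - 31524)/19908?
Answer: I*√1314732510794/128565864 ≈ 0.0089185*I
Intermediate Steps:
√(1/(-6458) - 31524)/19908 = √(-1/6458 - 31524)*(1/19908) = √(-203581993/6458)*(1/19908) = (I*√1314732510794/6458)*(1/19908) = I*√1314732510794/128565864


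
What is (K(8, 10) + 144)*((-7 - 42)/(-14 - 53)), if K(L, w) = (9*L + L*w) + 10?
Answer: 14994/67 ≈ 223.79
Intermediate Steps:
K(L, w) = 10 + 9*L + L*w
(K(8, 10) + 144)*((-7 - 42)/(-14 - 53)) = ((10 + 9*8 + 8*10) + 144)*((-7 - 42)/(-14 - 53)) = ((10 + 72 + 80) + 144)*(-49/(-67)) = (162 + 144)*(-49*(-1/67)) = 306*(49/67) = 14994/67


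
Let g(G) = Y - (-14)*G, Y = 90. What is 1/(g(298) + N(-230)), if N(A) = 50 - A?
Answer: 1/4542 ≈ 0.00022017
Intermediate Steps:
g(G) = 90 + 14*G (g(G) = 90 - (-14)*G = 90 + 14*G)
1/(g(298) + N(-230)) = 1/((90 + 14*298) + (50 - 1*(-230))) = 1/((90 + 4172) + (50 + 230)) = 1/(4262 + 280) = 1/4542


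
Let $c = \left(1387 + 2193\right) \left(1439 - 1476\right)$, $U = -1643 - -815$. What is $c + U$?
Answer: $-133288$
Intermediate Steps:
$U = -828$ ($U = -1643 + 815 = -828$)
$c = -132460$ ($c = 3580 \left(-37\right) = -132460$)
$c + U = -132460 - 828 = -133288$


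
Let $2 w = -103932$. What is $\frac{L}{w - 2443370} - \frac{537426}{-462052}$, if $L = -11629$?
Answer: $\frac{336607911961}{288243747368} \approx 1.1678$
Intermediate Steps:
$w = -51966$ ($w = \frac{1}{2} \left(-103932\right) = -51966$)
$\frac{L}{w - 2443370} - \frac{537426}{-462052} = - \frac{11629}{-51966 - 2443370} - \frac{537426}{-462052} = - \frac{11629}{-2495336} - - \frac{268713}{231026} = \left(-11629\right) \left(- \frac{1}{2495336}\right) + \frac{268713}{231026} = \frac{11629}{2495336} + \frac{268713}{231026} = \frac{336607911961}{288243747368}$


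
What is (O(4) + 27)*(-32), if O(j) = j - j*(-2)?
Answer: -1248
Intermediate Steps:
O(j) = 3*j (O(j) = j - (-2)*j = j + 2*j = 3*j)
(O(4) + 27)*(-32) = (3*4 + 27)*(-32) = (12 + 27)*(-32) = 39*(-32) = -1248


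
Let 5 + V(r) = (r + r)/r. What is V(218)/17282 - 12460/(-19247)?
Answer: 215275979/332626654 ≈ 0.64720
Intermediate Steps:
V(r) = -3 (V(r) = -5 + (r + r)/r = -5 + (2*r)/r = -5 + 2 = -3)
V(218)/17282 - 12460/(-19247) = -3/17282 - 12460/(-19247) = -3*1/17282 - 12460*(-1/19247) = -3/17282 + 12460/19247 = 215275979/332626654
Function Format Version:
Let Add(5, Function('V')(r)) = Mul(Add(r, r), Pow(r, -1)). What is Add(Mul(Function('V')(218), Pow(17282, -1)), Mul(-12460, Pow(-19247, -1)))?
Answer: Rational(215275979, 332626654) ≈ 0.64720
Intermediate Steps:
Function('V')(r) = -3 (Function('V')(r) = Add(-5, Mul(Add(r, r), Pow(r, -1))) = Add(-5, Mul(Mul(2, r), Pow(r, -1))) = Add(-5, 2) = -3)
Add(Mul(Function('V')(218), Pow(17282, -1)), Mul(-12460, Pow(-19247, -1))) = Add(Mul(-3, Pow(17282, -1)), Mul(-12460, Pow(-19247, -1))) = Add(Mul(-3, Rational(1, 17282)), Mul(-12460, Rational(-1, 19247))) = Add(Rational(-3, 17282), Rational(12460, 19247)) = Rational(215275979, 332626654)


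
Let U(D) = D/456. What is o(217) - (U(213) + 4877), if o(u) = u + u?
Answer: -675407/152 ≈ -4443.5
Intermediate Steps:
U(D) = D/456 (U(D) = D*(1/456) = D/456)
o(u) = 2*u
o(217) - (U(213) + 4877) = 2*217 - ((1/456)*213 + 4877) = 434 - (71/152 + 4877) = 434 - 1*741375/152 = 434 - 741375/152 = -675407/152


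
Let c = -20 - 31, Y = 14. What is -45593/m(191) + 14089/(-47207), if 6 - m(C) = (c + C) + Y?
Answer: 2150223579/6986636 ≈ 307.76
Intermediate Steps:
c = -51
m(C) = 43 - C (m(C) = 6 - ((-51 + C) + 14) = 6 - (-37 + C) = 6 + (37 - C) = 43 - C)
-45593/m(191) + 14089/(-47207) = -45593/(43 - 1*191) + 14089/(-47207) = -45593/(43 - 191) + 14089*(-1/47207) = -45593/(-148) - 14089/47207 = -45593*(-1/148) - 14089/47207 = 45593/148 - 14089/47207 = 2150223579/6986636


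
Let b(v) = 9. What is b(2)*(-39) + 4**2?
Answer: -335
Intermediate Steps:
b(2)*(-39) + 4**2 = 9*(-39) + 4**2 = -351 + 16 = -335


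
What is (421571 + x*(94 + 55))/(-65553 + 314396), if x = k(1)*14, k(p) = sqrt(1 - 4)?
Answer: 421571/248843 + 298*I*sqrt(3)/35549 ≈ 1.6941 + 0.014519*I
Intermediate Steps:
k(p) = I*sqrt(3) (k(p) = sqrt(-3) = I*sqrt(3))
x = 14*I*sqrt(3) (x = (I*sqrt(3))*14 = 14*I*sqrt(3) ≈ 24.249*I)
(421571 + x*(94 + 55))/(-65553 + 314396) = (421571 + (14*I*sqrt(3))*(94 + 55))/(-65553 + 314396) = (421571 + (14*I*sqrt(3))*149)/248843 = (421571 + 2086*I*sqrt(3))*(1/248843) = 421571/248843 + 298*I*sqrt(3)/35549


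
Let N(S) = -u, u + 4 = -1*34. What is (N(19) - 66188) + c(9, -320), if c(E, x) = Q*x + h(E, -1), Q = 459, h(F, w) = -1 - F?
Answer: -213040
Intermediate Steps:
u = -38 (u = -4 - 1*34 = -4 - 34 = -38)
c(E, x) = -1 - E + 459*x (c(E, x) = 459*x + (-1 - E) = -1 - E + 459*x)
N(S) = 38 (N(S) = -1*(-38) = 38)
(N(19) - 66188) + c(9, -320) = (38 - 66188) + (-1 - 1*9 + 459*(-320)) = -66150 + (-1 - 9 - 146880) = -66150 - 146890 = -213040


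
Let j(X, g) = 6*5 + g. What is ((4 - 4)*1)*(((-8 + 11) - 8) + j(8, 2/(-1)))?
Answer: 0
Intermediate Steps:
j(X, g) = 30 + g
((4 - 4)*1)*(((-8 + 11) - 8) + j(8, 2/(-1))) = ((4 - 4)*1)*(((-8 + 11) - 8) + (30 + 2/(-1))) = (0*1)*((3 - 8) + (30 + 2*(-1))) = 0*(-5 + (30 - 2)) = 0*(-5 + 28) = 0*23 = 0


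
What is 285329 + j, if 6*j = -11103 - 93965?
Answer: 803453/3 ≈ 2.6782e+5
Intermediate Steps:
j = -52534/3 (j = (-11103 - 93965)/6 = (⅙)*(-105068) = -52534/3 ≈ -17511.)
285329 + j = 285329 - 52534/3 = 803453/3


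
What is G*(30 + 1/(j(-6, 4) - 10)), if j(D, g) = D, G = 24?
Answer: 1437/2 ≈ 718.50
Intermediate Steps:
G*(30 + 1/(j(-6, 4) - 10)) = 24*(30 + 1/(-6 - 10)) = 24*(30 + 1/(-16)) = 24*(30 - 1/16) = 24*(479/16) = 1437/2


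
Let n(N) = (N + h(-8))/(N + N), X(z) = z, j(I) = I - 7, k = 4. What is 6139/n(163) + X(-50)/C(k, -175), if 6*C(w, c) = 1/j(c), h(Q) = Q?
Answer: 10464314/155 ≈ 67512.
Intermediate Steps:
j(I) = -7 + I
C(w, c) = 1/(6*(-7 + c))
n(N) = (-8 + N)/(2*N) (n(N) = (N - 8)/(N + N) = (-8 + N)/((2*N)) = (-8 + N)*(1/(2*N)) = (-8 + N)/(2*N))
6139/n(163) + X(-50)/C(k, -175) = 6139/(((½)*(-8 + 163)/163)) - 50/(1/(6*(-7 - 175))) = 6139/(((½)*(1/163)*155)) - 50/((⅙)/(-182)) = 6139/(155/326) - 50/((⅙)*(-1/182)) = 6139*(326/155) - 50/(-1/1092) = 2001314/155 - 50*(-1092) = 2001314/155 + 54600 = 10464314/155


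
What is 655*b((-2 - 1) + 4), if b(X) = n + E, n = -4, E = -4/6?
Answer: -9170/3 ≈ -3056.7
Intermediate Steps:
E = -⅔ (E = -4*⅙ = -⅔ ≈ -0.66667)
b(X) = -14/3 (b(X) = -4 - ⅔ = -14/3)
655*b((-2 - 1) + 4) = 655*(-14/3) = -9170/3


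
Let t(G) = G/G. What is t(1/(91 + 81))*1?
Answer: 1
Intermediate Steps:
t(G) = 1
t(1/(91 + 81))*1 = 1*1 = 1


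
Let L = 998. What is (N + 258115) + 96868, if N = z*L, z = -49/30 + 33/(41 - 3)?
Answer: 100952591/285 ≈ 3.5422e+5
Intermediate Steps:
z = -218/285 (z = -49*1/30 + 33/38 = -49/30 + 33*(1/38) = -49/30 + 33/38 = -218/285 ≈ -0.76491)
N = -217564/285 (N = -218/285*998 = -217564/285 ≈ -763.38)
(N + 258115) + 96868 = (-217564/285 + 258115) + 96868 = 73345211/285 + 96868 = 100952591/285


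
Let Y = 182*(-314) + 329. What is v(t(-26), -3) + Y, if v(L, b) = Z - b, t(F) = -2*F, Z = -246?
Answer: -57062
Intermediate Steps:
Y = -56819 (Y = -57148 + 329 = -56819)
v(L, b) = -246 - b
v(t(-26), -3) + Y = (-246 - 1*(-3)) - 56819 = (-246 + 3) - 56819 = -243 - 56819 = -57062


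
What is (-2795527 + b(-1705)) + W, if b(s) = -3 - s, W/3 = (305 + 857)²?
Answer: 1256907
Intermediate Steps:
W = 4050732 (W = 3*(305 + 857)² = 3*1162² = 3*1350244 = 4050732)
(-2795527 + b(-1705)) + W = (-2795527 + (-3 - 1*(-1705))) + 4050732 = (-2795527 + (-3 + 1705)) + 4050732 = (-2795527 + 1702) + 4050732 = -2793825 + 4050732 = 1256907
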